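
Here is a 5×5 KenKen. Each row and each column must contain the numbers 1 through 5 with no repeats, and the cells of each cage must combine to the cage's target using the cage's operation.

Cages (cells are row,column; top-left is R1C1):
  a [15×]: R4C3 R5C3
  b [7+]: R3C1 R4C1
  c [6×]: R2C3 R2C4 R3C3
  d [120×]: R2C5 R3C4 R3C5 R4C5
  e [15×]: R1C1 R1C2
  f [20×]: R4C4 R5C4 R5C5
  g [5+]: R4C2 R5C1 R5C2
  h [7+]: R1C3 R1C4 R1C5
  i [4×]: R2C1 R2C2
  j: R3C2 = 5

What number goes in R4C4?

Cage j is a single given cell, leaving R3C2 = 5.
Cage e needs two cells with product 15, which forces R1C1 = 5.
Column 2 already has 5; hence R1C2 = 3.
3 is placed in column 2; hence R5C2 = 1.
Cage i's pair has product 4, leaving R2C1 = 1.
Column 2 now contains 1, which forces R2C2 = 4.
Column 2 now contains 1, which forces R4C2 = 2.
2 is placed in row 4, which forces R4C4 = 1.
Row 5 already has 1; hence R5C1 = 2.
Cage c has product 6, leaving R3C3 = 1.
The 3 cells of cage h must have sum 7, so R1C5 = 1.
The only place for 5 in row 2 is R2C5.
Cage f needs product 20, which forces R5C4 = 5.
Column 5 now contains 5, leaving R5C5 = 4.
Cage d needs product 120, leaving R3C4 = 4.
Cage d needs product 120; hence R3C5 = 2.
The two cells of cage a must have product 15, leaving R4C3 = 5.
4 is placed in column 5, so R4C5 = 3.
5 is placed in row 5, so R5C3 = 3.
The 3 cells of cage h must have sum 7, which forces R1C3 = 4.
4 is placed in column 4, which forces R1C4 = 2.
3 is placed in column 3, leaving R2C3 = 2.
The 3 cells of cage c must have product 6; hence R2C4 = 3.
Row 3 now contains 4, which forces R3C1 = 3.
Row 4 now contains 3, leaving R4C1 = 4.
Completed grid: 5 3 4 2 1 / 1 4 2 3 5 / 3 5 1 4 2 / 4 2 5 1 3 / 2 1 3 5 4.

1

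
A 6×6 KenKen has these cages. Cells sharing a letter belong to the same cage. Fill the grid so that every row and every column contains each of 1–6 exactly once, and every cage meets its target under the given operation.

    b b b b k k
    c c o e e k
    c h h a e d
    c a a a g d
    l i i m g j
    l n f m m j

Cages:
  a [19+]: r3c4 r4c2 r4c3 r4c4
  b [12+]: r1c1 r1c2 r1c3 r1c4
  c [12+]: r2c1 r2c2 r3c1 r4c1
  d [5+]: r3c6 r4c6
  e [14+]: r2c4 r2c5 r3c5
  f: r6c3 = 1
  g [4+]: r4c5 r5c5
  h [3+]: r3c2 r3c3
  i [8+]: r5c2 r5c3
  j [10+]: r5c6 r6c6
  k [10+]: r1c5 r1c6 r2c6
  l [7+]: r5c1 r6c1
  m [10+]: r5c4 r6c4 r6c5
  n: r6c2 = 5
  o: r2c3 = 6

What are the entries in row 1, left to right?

Cage o is given, which forces r2c3 = 6.
Cage n is given; hence r6c2 = 5.
F is a freebie, which forces r6c3 = 1.
The two cells of cage h must have sum 3; hence r3c2 = 1.
Column 3 now contains 1, which forces r3c3 = 2.
2 is placed in column 3, leaving r5c3 = 5.
The 4 cells of cage a must have sum 19; hence r4c2 = 6.
Cage i's pair has sum 8; hence r5c2 = 3.
3 is placed in row 5, which forces r5c5 = 1.
Column 2 already has 6; hence r1c2 = 2.
2 is placed in column 2; hence r2c2 = 4.
Column 5 now contains 1; hence r4c5 = 3.
1 is placed in row 5; hence r5c1 = 4.
Row 5 already has 4, which forces r5c4 = 2.
Row 5 already has 4, so r5c6 = 6.
The two cells of cage l must have sum 7; hence r6c1 = 3.
Column 4 now contains 2, so r6c4 = 6.
Column 6 now contains 6, so r6c6 = 4.
The 3 cells of cage e must have sum 14; hence r2c4 = 3.
Column 5 now contains 3; hence r2c5 = 5.
Cage c has sum 12; hence r3c1 = 5.
Column 4 now contains 6, which forces r3c4 = 4.
The 3 cells of cage e must have sum 14, so r3c5 = 6.
Column 6 now contains 4, which forces r3c6 = 3.
Row 4 now contains 3; hence r4c3 = 4.
The 4 cells of cage a must have sum 19, leaving r4c4 = 5.
The two cells of cage d must have sum 5, leaving r4c6 = 2.
4 is placed in row 6, leaving r6c5 = 2.
Cage b has sum 12, leaving r1c1 = 6.
Column 3 now contains 4, leaving r1c3 = 3.
Column 4 now contains 5, which forces r1c4 = 1.
6 is placed in column 5; hence r1c5 = 4.
Cage k needs sum 10, which forces r1c6 = 5.
Cage c needs sum 12, so r2c1 = 2.
Column 6 now contains 2, so r2c6 = 1.
Row 4 now contains 2, so r4c1 = 1.
The full grid is 6 2 3 1 4 5 / 2 4 6 3 5 1 / 5 1 2 4 6 3 / 1 6 4 5 3 2 / 4 3 5 2 1 6 / 3 5 1 6 2 4.

6 2 3 1 4 5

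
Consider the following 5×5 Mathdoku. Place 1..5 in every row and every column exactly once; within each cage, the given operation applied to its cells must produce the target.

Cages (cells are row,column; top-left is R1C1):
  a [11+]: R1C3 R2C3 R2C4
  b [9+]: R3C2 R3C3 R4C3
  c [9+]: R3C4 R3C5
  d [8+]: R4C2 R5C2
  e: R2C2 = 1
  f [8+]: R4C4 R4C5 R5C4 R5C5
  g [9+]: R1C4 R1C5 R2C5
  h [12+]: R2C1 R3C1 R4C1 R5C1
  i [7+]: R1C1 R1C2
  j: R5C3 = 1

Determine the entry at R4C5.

E is a freebie, leaving R2C2 = 1.
Cage j is given; hence R5C3 = 1.
The only place for 1 in row 3 is R3C1.
In row 5, 4 can only go at R5C1, so R5C1 = 4.
In row 4, 4 can only go at R4C3, so R4C3 = 4.
The only place for 3 in row 4 is R4C2.
Column 2 already has 3, so R3C2 = 2.
The 3 cells of cage b must have sum 9, which forces R3C3 = 3.
Column 2 already has 3; hence R5C2 = 5.
Cage i needs two cells with sum 7, leaving R1C1 = 3.
Column 2 now contains 5, so R1C2 = 4.
The 3 cells of cage a must have sum 11, which forces R2C4 = 4.
Column 4 already has 4, leaving R3C4 = 5.
Row 3 now contains 5; hence R3C5 = 4.
Cage g needs sum 9, which forces R1C5 = 5.
Row 1 already has 5, so R1C3 = 2.
Row 1 already has 2; hence R1C4 = 1.
Cage a has sum 11, which forces R2C3 = 5.
1 is placed in column 4, so R4C4 = 2.
Row 4 already has 2; hence R4C5 = 1.
2 is placed in column 4, which forces R5C4 = 3.
Row 5 now contains 3; hence R5C5 = 2.
5 is placed in row 2, which forces R2C1 = 2.
Column 5 already has 2, so R2C5 = 3.
Row 4 already has 2, leaving R4C1 = 5.
Filled in: 3 4 2 1 5 / 2 1 5 4 3 / 1 2 3 5 4 / 5 3 4 2 1 / 4 5 1 3 2.

1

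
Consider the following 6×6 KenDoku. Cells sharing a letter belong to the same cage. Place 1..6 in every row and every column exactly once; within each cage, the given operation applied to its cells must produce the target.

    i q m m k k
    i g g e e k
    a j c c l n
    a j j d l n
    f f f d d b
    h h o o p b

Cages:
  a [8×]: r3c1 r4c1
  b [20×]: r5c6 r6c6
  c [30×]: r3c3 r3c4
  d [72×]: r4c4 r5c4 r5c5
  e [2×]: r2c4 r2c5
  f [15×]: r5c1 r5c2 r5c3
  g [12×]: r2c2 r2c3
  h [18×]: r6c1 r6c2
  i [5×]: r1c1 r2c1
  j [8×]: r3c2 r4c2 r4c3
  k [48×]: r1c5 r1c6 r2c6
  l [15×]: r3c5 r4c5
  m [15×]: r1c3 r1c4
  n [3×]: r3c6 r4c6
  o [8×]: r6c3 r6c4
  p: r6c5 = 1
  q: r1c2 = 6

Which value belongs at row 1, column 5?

Cage q is given, leaving r1c2 = 6.
6 is placed in column 2, leaving r6c2 = 3.
Cage p is a single given cell, leaving r6c5 = 1.
Cage e needs two cells with product 2, so r2c4 = 1.
Column 5 already has 1, which forces r2c5 = 2.
Row 6 already has 3, leaving r6c1 = 6.
The two cells of cage i must have product 5; hence r1c1 = 1.
Column 5 now contains 2, leaving r1c5 = 4.
1 is placed in row 2, leaving r2c1 = 5.
2 is placed in row 2, so r2c2 = 4.
Cage g's pair has product 12; hence r2c3 = 3.
4 is placed in row 2, so r2c6 = 6.
Column 1 now contains 5, so r5c1 = 3.
Row 5 now contains 3, so r5c5 = 6.
Column 3 already has 3, so r1c3 = 5.
Cage m needs two cells with product 15; hence r1c4 = 3.
The 3 cells of cage k must have product 48, so r1c6 = 2.
Column 3 now contains 5, so r3c3 = 6.
Row 3 now contains 6; hence r3c4 = 5.
Row 3 already has 5, which forces r3c5 = 3.
Row 3 now contains 3, so r3c6 = 1.
The 3 cells of cage j must have product 8, so r4c3 = 4.
3 is placed in column 4, leaving r4c4 = 6.
Column 5 already has 3, which forces r4c5 = 5.
Column 6 already has 1, which forces r4c6 = 3.
Column 3 now contains 5, leaving r5c3 = 1.
4 is placed in column 3, so r6c3 = 2.
2 is placed in row 6; hence r6c4 = 4.
4 is placed in row 6, so r6c6 = 5.
Cage a's pair has product 8, which forces r3c1 = 4.
1 is placed in row 3, leaving r3c2 = 2.
Row 4 already has 4, so r4c1 = 2.
Cage j has product 8; hence r4c2 = 1.
Row 5 now contains 1; hence r5c2 = 5.
4 is placed in column 4; hence r5c4 = 2.
Column 6 now contains 5, so r5c6 = 4.
Completed grid: 1 6 5 3 4 2 / 5 4 3 1 2 6 / 4 2 6 5 3 1 / 2 1 4 6 5 3 / 3 5 1 2 6 4 / 6 3 2 4 1 5.

4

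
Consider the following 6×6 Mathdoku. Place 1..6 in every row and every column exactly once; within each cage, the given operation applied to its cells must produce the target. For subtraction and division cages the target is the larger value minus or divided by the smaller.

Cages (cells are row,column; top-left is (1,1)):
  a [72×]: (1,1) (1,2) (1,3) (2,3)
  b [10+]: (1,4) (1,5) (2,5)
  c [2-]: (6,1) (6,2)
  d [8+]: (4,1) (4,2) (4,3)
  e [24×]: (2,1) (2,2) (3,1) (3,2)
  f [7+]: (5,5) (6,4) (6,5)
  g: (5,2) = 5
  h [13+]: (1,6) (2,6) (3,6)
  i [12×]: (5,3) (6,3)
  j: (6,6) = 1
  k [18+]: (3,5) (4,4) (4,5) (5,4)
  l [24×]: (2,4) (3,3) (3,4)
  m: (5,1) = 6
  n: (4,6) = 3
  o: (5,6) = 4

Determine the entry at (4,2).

Cage n is given; hence (4,6) = 3.
Cage m is a single given cell, which forces (5,1) = 6.
Cage g is a single given cell, leaving (5,2) = 5.
Cage o is given, which forces (5,6) = 4.
J is a freebie; hence (6,6) = 1.
The only place for 5 in row 6 is (6,1).
The 3 cells of cage d must have sum 8, which forces (4,3) = 5.
Cage c needs two cells with difference 2, leaving (6,2) = 3.
Cage f has sum 7, which forces (5,5) = 1.
The only place for 6 in row 6 is (6,3).
The two cells of cage i must have product 12; hence (5,3) = 2.
Row 5 now contains 2; hence (5,4) = 3.
Cage k needs sum 18, so (3,5) = 5.
In row 2, 5 can only go at (2,6), so (2,6) = 5.
The only place for 5 in row 1 is (1,4).
In column 5, 6 can only go at (4,5), so (4,5) = 6.
6 is placed in row 4, which forces (4,4) = 4.
Column 4 now contains 4; hence (6,4) = 2.
2 is placed in row 6, which forces (6,5) = 4.
Cage l has product 24, which forces (3,3) = 4.
Cage a needs product 72, leaving (1,1) = 4.
Cage a needs product 72; hence (1,2) = 6.
6 is placed in row 1, so (1,6) = 2.
Column 6 now contains 2, leaving (3,6) = 6.
2 is placed in row 1, which forces (1,5) = 3.
Cage e needs product 24, which forces (2,2) = 4.
The 3 cells of cage l must have product 24, which forces (2,4) = 6.
Cage b has sum 10, which forces (2,5) = 2.
Row 3 now contains 6, leaving (3,4) = 1.
3 is placed in row 1, so (1,3) = 1.
Cage e has product 24, which forces (2,1) = 1.
Cage a needs product 72, so (2,3) = 3.
The 4 cells of cage e must have product 24, leaving (3,1) = 3.
Row 3 already has 1; hence (3,2) = 2.
Column 1 already has 1, leaving (4,1) = 2.
2 is placed in column 2; hence (4,2) = 1.
Filled in: 4 6 1 5 3 2 / 1 4 3 6 2 5 / 3 2 4 1 5 6 / 2 1 5 4 6 3 / 6 5 2 3 1 4 / 5 3 6 2 4 1.

1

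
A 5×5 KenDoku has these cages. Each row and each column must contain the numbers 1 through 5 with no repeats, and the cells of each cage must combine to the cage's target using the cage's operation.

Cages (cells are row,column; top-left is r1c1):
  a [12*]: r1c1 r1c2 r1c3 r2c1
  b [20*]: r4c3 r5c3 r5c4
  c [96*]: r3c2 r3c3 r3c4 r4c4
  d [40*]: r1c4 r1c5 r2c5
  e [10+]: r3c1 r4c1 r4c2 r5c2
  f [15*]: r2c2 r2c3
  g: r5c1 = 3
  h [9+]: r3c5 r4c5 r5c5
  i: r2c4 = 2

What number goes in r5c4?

1

Cage i is given, so r2c4 = 2.
Column 4 now contains 2; hence r3c4 = 3.
Cage c needs product 96, which forces r4c4 = 4.
Cage g is a single given cell, so r5c1 = 3.
The 4 cells of cage a must have product 12, leaving r1c1 = 4.
Column 4 already has 4, so r1c4 = 5.
The 3 cells of cage d must have product 40, so r1c5 = 2.
Row 2 already has 2, so r2c1 = 1.
Cage d needs product 40, which forces r2c5 = 4.
Cage h needs sum 9; hence r4c5 = 3.
Cage b has product 20; hence r5c3 = 4.
Column 4 now contains 5, which forces r5c4 = 1.
Row 5 already has 1, leaving r5c5 = 5.
Cage c has product 96, which forces r3c2 = 4.
Column 3 already has 4, leaving r3c3 = 2.
Column 5 now contains 5, so r3c5 = 1.
The 4 cells of cage e must have sum 10, which forces r4c2 = 1.
The 3 cells of cage b must have product 20, so r4c3 = 5.
Row 5 already has 5, which forces r5c2 = 2.
1 is placed in column 2, which forces r1c2 = 3.
Cage a has product 12; hence r1c3 = 1.
Cage f needs two cells with product 15, which forces r2c2 = 5.
Column 3 already has 5, leaving r2c3 = 3.
Row 3 now contains 2; hence r3c1 = 5.
Row 4 now contains 5, which forces r4c1 = 2.
Filled in: 4 3 1 5 2 / 1 5 3 2 4 / 5 4 2 3 1 / 2 1 5 4 3 / 3 2 4 1 5.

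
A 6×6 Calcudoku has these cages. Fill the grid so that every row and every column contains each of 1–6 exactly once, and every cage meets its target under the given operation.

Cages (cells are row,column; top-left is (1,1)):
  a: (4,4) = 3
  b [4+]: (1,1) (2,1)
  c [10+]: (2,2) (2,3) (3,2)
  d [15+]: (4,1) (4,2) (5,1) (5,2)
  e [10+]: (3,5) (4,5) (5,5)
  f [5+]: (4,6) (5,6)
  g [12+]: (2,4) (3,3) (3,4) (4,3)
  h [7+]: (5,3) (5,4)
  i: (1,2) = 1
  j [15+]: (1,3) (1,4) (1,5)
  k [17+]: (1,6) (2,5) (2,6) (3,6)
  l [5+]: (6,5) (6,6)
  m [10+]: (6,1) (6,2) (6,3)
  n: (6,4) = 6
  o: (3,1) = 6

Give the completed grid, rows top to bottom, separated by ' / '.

Cage i is given; hence (1,2) = 1.
O is a freebie, which forces (3,1) = 6.
A is a freebie, leaving (4,4) = 3.
Cage n is given, so (6,4) = 6.
1 is placed in row 1, which forces (1,1) = 3.
Cage b needs two cells with sum 4, leaving (2,1) = 1.
Row 1 needs a 2, and only (1,6) is open for it.
Column 6 needs a 3, and only (6,6) is open for it.
Cage m needs sum 10, which forces (6,3) = 1.
Cage l needs two cells with sum 5; hence (6,5) = 2.
The only place for 6 in column 6 is (2,6).
In column 6, 5 can only go at (3,6), so (3,6) = 5.
Cage k needs sum 17, leaving (2,5) = 4.
The only place for 5 in column 5 is (1,5).
Cage j has sum 15, leaving (1,3) = 6.
Row 1 already has 5; hence (1,4) = 4.
In row 3, 4 can only go at (3,3), so (3,3) = 4.
The 4 cells of cage g must have sum 12, so (3,4) = 1.
1 is placed in row 3; hence (3,5) = 3.
3 is placed in row 3, so (3,2) = 2.
The only place for 2 in row 2 is (2,4).
The 4 cells of cage g must have sum 12; hence (4,3) = 5.
Cage h's pair has sum 7, which forces (5,3) = 2.
2 is placed in column 4; hence (5,4) = 5.
Cage c has sum 10, which forces (2,2) = 5.
5 is placed in column 3; hence (2,3) = 3.
Cage d needs sum 15, leaving (4,1) = 2.
The 4 cells of cage d must have sum 15, leaving (4,2) = 6.
6 is placed in row 4, leaving (4,5) = 1.
1 is placed in row 4; hence (4,6) = 4.
Row 5 now contains 5, which forces (5,1) = 4.
The 4 cells of cage d must have sum 15, leaving (5,2) = 3.
1 is placed in column 5; hence (5,5) = 6.
Column 6 already has 4; hence (5,6) = 1.
4 is placed in column 1, which forces (6,1) = 5.
5 is placed in column 2, which forces (6,2) = 4.

3 1 6 4 5 2 / 1 5 3 2 4 6 / 6 2 4 1 3 5 / 2 6 5 3 1 4 / 4 3 2 5 6 1 / 5 4 1 6 2 3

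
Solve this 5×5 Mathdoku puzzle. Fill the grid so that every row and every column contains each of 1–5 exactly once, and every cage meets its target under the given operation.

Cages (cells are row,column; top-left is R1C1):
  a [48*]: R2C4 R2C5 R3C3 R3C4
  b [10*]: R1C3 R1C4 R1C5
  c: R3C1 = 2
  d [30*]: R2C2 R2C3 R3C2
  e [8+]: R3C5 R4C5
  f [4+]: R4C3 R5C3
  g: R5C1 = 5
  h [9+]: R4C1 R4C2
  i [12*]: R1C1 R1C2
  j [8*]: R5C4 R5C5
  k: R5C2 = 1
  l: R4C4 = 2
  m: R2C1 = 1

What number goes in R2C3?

Cage m is given, which forces R2C1 = 1.
Cage c is a single given cell, leaving R3C1 = 2.
Cage l is given, which forces R4C4 = 2.
Cage g is a single given cell, leaving R5C1 = 5.
Cage k is given, so R5C2 = 1.
Row 5 already has 1, so R5C3 = 3.
Column 4 already has 2, so R5C4 = 4.
4 is placed in row 5, so R5C5 = 2.
The 3 cells of cage b must have product 10; hence R1C3 = 2.
Column 3 already has 2, which forces R2C3 = 5.
Column 4 already has 4, which forces R2C4 = 3.
Cage a needs product 48; hence R2C5 = 4.
Cage a needs product 48, which forces R3C3 = 4.
The 4 cells of cage a must have product 48; hence R3C4 = 1.
Column 1 now contains 5, so R4C1 = 4.
Cage h needs two cells with sum 9, leaving R4C2 = 5.
3 is placed in column 3; hence R4C3 = 1.
Row 4 now contains 5, so R4C5 = 3.
Column 1 already has 4, which forces R1C1 = 3.
The two cells of cage i must have product 12; hence R1C2 = 4.
1 is placed in column 4, so R1C4 = 5.
Cage b needs product 10, which forces R1C5 = 1.
3 is placed in row 2, so R2C2 = 2.
Column 2 now contains 5, which forces R3C2 = 3.
Column 5 already has 3, which forces R3C5 = 5.
Completed grid: 3 4 2 5 1 / 1 2 5 3 4 / 2 3 4 1 5 / 4 5 1 2 3 / 5 1 3 4 2.

5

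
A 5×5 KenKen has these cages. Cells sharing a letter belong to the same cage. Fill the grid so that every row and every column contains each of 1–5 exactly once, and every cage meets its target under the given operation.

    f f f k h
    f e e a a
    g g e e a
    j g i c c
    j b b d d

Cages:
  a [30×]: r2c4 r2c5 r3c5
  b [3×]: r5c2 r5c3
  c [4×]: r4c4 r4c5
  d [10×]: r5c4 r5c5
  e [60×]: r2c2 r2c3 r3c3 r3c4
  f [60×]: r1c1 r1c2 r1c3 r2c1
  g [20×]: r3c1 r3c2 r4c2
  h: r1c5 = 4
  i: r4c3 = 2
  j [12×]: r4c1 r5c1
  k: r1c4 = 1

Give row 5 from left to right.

4 3 1 2 5

K is a freebie, leaving r1c4 = 1.
H is a freebie, so r1c5 = 4.
Cage i is given; hence r4c3 = 2.
Column 4 now contains 1, so r4c4 = 4.
4 is placed in column 5, leaving r4c5 = 1.
Cage f needs product 60; hence r1c2 = 2.
Cage f needs product 60, which forces r2c1 = 2.
Row 4 now contains 4; hence r4c1 = 3.
1 is placed in row 4, so r4c2 = 5.
Cage j's pair has product 12, which forces r5c1 = 4.
Column 1 already has 3; hence r1c1 = 5.
Cage f needs product 60; hence r1c3 = 3.
4 is placed in column 1; hence r3c1 = 1.
Cage g needs product 20, leaving r3c2 = 4.
Row 3 now contains 4, which forces r3c3 = 5.
5 is placed in row 3, leaving r3c4 = 3.
Cage a needs product 30; hence r3c5 = 2.
Column 3 already has 3, so r5c3 = 1.
Column 5 now contains 2, leaving r5c5 = 5.
The 4 cells of cage e must have product 60, leaving r2c2 = 1.
Column 3 now contains 1; hence r2c3 = 4.
Column 4 already has 3; hence r2c4 = 5.
Column 5 now contains 5, so r2c5 = 3.
1 is placed in row 5, which forces r5c2 = 3.
Row 5 now contains 5; hence r5c4 = 2.
The full grid is 5 2 3 1 4 / 2 1 4 5 3 / 1 4 5 3 2 / 3 5 2 4 1 / 4 3 1 2 5.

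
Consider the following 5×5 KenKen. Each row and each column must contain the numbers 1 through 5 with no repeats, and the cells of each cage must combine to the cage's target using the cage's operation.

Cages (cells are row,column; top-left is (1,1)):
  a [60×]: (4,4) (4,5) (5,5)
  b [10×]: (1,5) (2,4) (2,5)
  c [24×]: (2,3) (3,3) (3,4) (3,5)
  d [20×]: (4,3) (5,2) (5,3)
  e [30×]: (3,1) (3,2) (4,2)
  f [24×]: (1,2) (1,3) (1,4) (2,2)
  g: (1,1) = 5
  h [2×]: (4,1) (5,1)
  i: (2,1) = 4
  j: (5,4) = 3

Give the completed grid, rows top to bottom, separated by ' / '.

5 3 4 2 1 / 4 1 3 5 2 / 3 5 2 1 4 / 1 2 5 4 3 / 2 4 1 3 5

Cage g is a single given cell, leaving (1,1) = 5.
I is a freebie; hence (2,1) = 4.
Cage j is given, so (5,4) = 3.
The 3 cells of cage a must have product 60, leaving (4,5) = 3.
The only place for 5 in row 3 is (3,2).
The 3 cells of cage e must have product 30, which forces (3,1) = 3.
Column 2 already has 5, so (4,2) = 2.
The 4 cells of cage c must have product 24, which forces (2,3) = 3.
Row 4 now contains 2, which forces (4,1) = 1.
Cage h needs two cells with product 2; hence (5,1) = 2.
Cage f needs product 24, so (1,2) = 3.
3 is placed in row 2, which forces (2,2) = 1.
Column 2 already has 1, leaving (5,2) = 4.
Row 5 already has 4, so (5,5) = 5.
The 3 cells of cage b must have product 10; hence (1,5) = 1.
The 3 cells of cage b must have product 10; hence (2,4) = 5.
Column 5 now contains 5; hence (2,5) = 2.
Column 5 already has 2, leaving (3,5) = 4.
The 3 cells of cage d must have product 20; hence (4,3) = 5.
Cage a needs product 60; hence (4,4) = 4.
5 is placed in row 5; hence (5,3) = 1.
Cage f needs product 24, leaving (1,3) = 4.
Column 4 now contains 4; hence (1,4) = 2.
1 is placed in column 3, which forces (3,3) = 2.
Cage c has product 24; hence (3,4) = 1.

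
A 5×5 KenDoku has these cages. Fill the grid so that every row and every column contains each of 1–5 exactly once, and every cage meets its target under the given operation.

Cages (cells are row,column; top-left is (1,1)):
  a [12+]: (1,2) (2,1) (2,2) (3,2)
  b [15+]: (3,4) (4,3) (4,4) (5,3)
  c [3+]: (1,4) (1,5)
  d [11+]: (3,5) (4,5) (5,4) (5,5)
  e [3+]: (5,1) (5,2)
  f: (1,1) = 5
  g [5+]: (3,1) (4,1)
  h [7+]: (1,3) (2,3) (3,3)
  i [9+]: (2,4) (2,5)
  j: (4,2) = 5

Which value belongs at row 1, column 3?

4

Cage f is a single given cell, so (1,1) = 5.
Cage j is given, so (4,2) = 5.
The only place for 3 in row 1 is (1,2).
The only place for 4 in row 1 is (1,3).
The 4 cells of cage b must have sum 15, so (5,3) = 5.
In row 2, 3 can only go at (2,1), so (2,1) = 3.
Row 2 needs a 1, and only (2,3) is open for it.
Column 3 already has 1, leaving (3,3) = 2.
2 is placed in column 3, so (4,3) = 3.
Cage a has sum 12, so (2,2) = 2.
2 is placed in row 3; hence (3,2) = 4.
Column 2 already has 2, leaving (5,2) = 1.
4 is placed in row 3, so (3,1) = 1.
The two cells of cage g must have sum 5, so (4,1) = 4.
Row 4 already has 4, which forces (4,4) = 2.
Row 4 now contains 2, which forces (4,5) = 1.
Row 5 now contains 1, leaving (5,1) = 2.
Column 4 now contains 2; hence (1,4) = 1.
1 is placed in column 5, so (1,5) = 2.
Cage b needs sum 15, so (3,4) = 5.
The 4 cells of cage d must have sum 11, so (3,5) = 3.
The 4 cells of cage d must have sum 11, so (5,4) = 3.
Cage d needs sum 11, so (5,5) = 4.
5 is placed in column 4; hence (2,4) = 4.
Column 5 already has 4; hence (2,5) = 5.
Filled in: 5 3 4 1 2 / 3 2 1 4 5 / 1 4 2 5 3 / 4 5 3 2 1 / 2 1 5 3 4.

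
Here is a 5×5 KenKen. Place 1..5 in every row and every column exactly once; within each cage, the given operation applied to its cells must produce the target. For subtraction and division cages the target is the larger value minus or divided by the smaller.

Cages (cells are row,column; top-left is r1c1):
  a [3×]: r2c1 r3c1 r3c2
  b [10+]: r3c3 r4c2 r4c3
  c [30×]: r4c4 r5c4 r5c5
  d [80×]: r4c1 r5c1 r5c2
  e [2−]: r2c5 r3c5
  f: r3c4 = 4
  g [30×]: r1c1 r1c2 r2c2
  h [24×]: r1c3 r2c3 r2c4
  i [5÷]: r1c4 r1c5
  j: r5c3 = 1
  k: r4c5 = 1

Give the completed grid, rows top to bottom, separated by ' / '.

Cage a needs product 3; hence r2c1 = 1.
Cage a has product 3; hence r3c1 = 3.
Cage a needs product 3, leaving r3c2 = 1.
Cage f is a single given cell, leaving r3c4 = 4.
The 3 cells of cage d must have product 80; hence r4c1 = 4.
Cage k is a single given cell; hence r4c5 = 1.
Cage d has product 80, so r5c1 = 5.
The 3 cells of cage d must have product 80, leaving r5c2 = 4.
J is a freebie, leaving r5c3 = 1.
5 is placed in column 1; hence r1c1 = 2.
Cage i needs two cells with quotient 5, so r1c4 = 1.
1 is placed in column 5, leaving r1c5 = 5.
Column 5 already has 5, which forces r3c5 = 2.
Cage c has product 30, which forces r4c4 = 5.
2 is placed in column 5, which forces r5c5 = 3.
Row 1 already has 5, leaving r1c2 = 3.
Row 1 now contains 3, so r1c3 = 4.
The 3 cells of cage g must have product 30; hence r2c2 = 5.
3 is placed in column 5, which forces r2c5 = 4.
Row 3 now contains 2, so r3c3 = 5.
Column 2 now contains 3, so r4c2 = 2.
2 is placed in row 4, leaving r4c3 = 3.
Row 5 now contains 3, so r5c4 = 2.
Column 3 now contains 3, so r2c3 = 2.
Column 4 already has 2, which forces r2c4 = 3.

2 3 4 1 5 / 1 5 2 3 4 / 3 1 5 4 2 / 4 2 3 5 1 / 5 4 1 2 3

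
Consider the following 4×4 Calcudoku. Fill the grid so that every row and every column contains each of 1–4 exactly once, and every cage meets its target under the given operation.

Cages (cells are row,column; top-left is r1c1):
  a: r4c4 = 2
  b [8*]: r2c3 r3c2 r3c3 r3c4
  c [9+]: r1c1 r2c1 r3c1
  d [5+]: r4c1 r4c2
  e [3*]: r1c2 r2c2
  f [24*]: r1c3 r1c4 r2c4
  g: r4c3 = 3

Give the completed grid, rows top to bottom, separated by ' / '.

Cage b needs product 8, so r2c3 = 1.
Cage g is given, leaving r4c3 = 3.
A is a freebie, which forces r4c4 = 2.
The two cells of cage e must have product 3, leaving r1c2 = 1.
Cage f needs product 24, leaving r1c3 = 2.
Row 2 already has 1; hence r2c2 = 3.
3 is placed in row 2, leaving r2c4 = 4.
2 is placed in column 3; hence r3c3 = 4.
Column 4 already has 4; hence r3c4 = 1.
Column 2 now contains 1, so r4c2 = 4.
Cage c has sum 9, which forces r1c1 = 4.
Column 4 already has 4; hence r1c4 = 3.
Row 2 now contains 4, leaving r2c1 = 2.
Cage c has sum 9, leaving r3c1 = 3.
4 is placed in row 3, leaving r3c2 = 2.
Row 4 now contains 4, which forces r4c1 = 1.

4 1 2 3 / 2 3 1 4 / 3 2 4 1 / 1 4 3 2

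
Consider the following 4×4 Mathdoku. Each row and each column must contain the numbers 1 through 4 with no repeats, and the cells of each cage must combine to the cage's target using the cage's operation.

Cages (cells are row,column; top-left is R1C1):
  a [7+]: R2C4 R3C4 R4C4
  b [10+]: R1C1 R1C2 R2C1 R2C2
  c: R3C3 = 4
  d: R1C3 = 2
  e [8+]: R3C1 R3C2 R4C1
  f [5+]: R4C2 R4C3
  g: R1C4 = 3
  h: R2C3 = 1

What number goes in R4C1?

Cage d is given; hence R1C3 = 2.
Cage g is a single given cell, leaving R1C4 = 3.
Cage h is a single given cell, leaving R2C3 = 1.
Cage c is a single given cell, so R3C3 = 4.
4 is placed in column 3, so R4C3 = 3.
Cage e has sum 8, leaving R4C1 = 4.
Cage f needs two cells with sum 5, which forces R4C2 = 2.
Row 4 already has 2; hence R4C4 = 1.
Column 1 already has 4, so R1C1 = 1.
Cage b needs sum 10, which forces R1C2 = 4.
Cage b needs sum 10; hence R2C1 = 2.
Column 2 already has 2, which forces R2C2 = 3.
Cage a needs sum 7, so R2C4 = 4.
Column 1 already has 1, which forces R3C1 = 3.
3 is placed in column 2; hence R3C2 = 1.
Column 4 now contains 1, which forces R3C4 = 2.
Completed grid: 1 4 2 3 / 2 3 1 4 / 3 1 4 2 / 4 2 3 1.

4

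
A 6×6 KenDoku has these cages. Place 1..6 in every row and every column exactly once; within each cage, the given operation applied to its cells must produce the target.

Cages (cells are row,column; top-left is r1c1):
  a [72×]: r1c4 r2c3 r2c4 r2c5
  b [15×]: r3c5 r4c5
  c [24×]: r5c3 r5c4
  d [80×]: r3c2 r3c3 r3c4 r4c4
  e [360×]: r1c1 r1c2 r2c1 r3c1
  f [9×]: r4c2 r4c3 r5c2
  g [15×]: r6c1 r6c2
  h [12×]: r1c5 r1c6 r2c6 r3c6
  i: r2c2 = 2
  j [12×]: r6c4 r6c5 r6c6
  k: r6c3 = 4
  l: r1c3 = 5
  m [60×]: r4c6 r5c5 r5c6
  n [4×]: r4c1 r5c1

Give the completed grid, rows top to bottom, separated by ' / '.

2 6 5 3 1 4 / 5 2 1 6 4 3 / 6 4 2 5 3 1 / 4 1 3 2 5 6 / 1 3 6 4 2 5 / 3 5 4 1 6 2

Cage l is a single given cell, leaving r1c3 = 5.
Cage i is a single given cell, which forces r2c2 = 2.
Cage f needs product 9; hence r4c2 = 1.
The 3 cells of cage f must have product 9; hence r4c3 = 3.
3 is placed in row 4, leaving r4c5 = 5.
Cage f has product 9; hence r5c2 = 3.
Column 2 already has 3, leaving r6c2 = 5.
Cage k is given, leaving r6c3 = 4.
Column 2 already has 5, leaving r3c2 = 4.
Cage d has product 80, leaving r3c4 = 5.
Column 5 already has 5, so r3c5 = 3.
Row 4 already has 1, leaving r4c1 = 4.
4 is placed in row 4, so r4c4 = 2.
2 is placed in row 4, leaving r4c6 = 6.
Cage n's pair has product 4, leaving r5c1 = 1.
Column 3 now contains 4; hence r5c3 = 6.
The two cells of cage c must have product 24, which forces r5c4 = 4.
Row 5 already has 6, so r5c5 = 2.
The 3 cells of cage m must have product 60, so r5c6 = 5.
Row 6 already has 5, which forces r6c1 = 3.
The 4 cells of cage e must have product 360, leaving r1c1 = 2.
Column 2 already has 4, leaving r1c2 = 6.
Row 1 now contains 6, so r1c4 = 3.
Column 5 now contains 2, leaving r1c5 = 1.
Row 1 now contains 3, so r1c6 = 4.
Cage e has product 360, leaving r2c1 = 5.
6 is placed in column 3; hence r2c3 = 1.
Column 4 now contains 3; hence r2c4 = 6.
The 4 cells of cage a must have product 72, which forces r2c5 = 4.
4 is placed in column 6, leaving r2c6 = 3.
Row 3 now contains 3, leaving r3c1 = 6.
Cage d has product 80, which forces r3c3 = 2.
The 4 cells of cage h must have product 12; hence r3c6 = 1.
6 is placed in column 4, so r6c4 = 1.
Column 5 already has 1, so r6c5 = 6.
The 3 cells of cage j must have product 12, leaving r6c6 = 2.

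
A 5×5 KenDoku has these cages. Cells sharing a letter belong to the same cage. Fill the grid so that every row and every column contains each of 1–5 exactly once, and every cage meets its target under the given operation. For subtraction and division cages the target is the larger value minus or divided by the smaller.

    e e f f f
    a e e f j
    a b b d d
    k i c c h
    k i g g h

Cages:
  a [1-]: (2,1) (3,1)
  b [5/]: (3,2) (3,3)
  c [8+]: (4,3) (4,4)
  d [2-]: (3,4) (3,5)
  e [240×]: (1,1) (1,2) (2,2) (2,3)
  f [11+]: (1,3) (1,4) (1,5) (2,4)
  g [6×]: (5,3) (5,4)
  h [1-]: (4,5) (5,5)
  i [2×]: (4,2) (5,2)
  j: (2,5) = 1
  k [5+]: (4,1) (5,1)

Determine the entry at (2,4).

5

Cage j is a single given cell, leaving (2,5) = 1.
In row 5, 5 can only go at (5,5), so (5,5) = 5.
The two cells of cage h must have difference 1; hence (4,5) = 4.
In row 5, 1 can only go at (5,2), so (5,2) = 1.
1 is placed in column 2, leaving (3,2) = 5.
Cage b needs two cells with quotient 5, so (3,3) = 1.
Row 3 now contains 1, which forces (3,4) = 4.
1 is placed in column 2, so (4,2) = 2.
Cage d needs two cells with difference 2, which forces (3,5) = 2.
The 4 cells of cage f must have sum 11, which forces (1,4) = 1.
Column 5 now contains 2, which forces (1,5) = 3.
Row 3 already has 2; hence (3,1) = 3.
Column 1 now contains 3, leaving (4,1) = 1.
The 4 cells of cage e must have product 240, which forces (1,1) = 5.
Row 1 now contains 3; hence (1,2) = 4.
4 is placed in row 1, leaving (1,3) = 2.
Cage e has product 240; hence (2,2) = 3.
Cage e has product 240, so (2,3) = 4.
Cage k's pair has sum 5, leaving (5,1) = 4.
2 is placed in column 3; hence (5,3) = 3.
Row 5 already has 3, so (5,4) = 2.
Row 2 now contains 4, which forces (2,1) = 2.
Column 4 already has 2, so (2,4) = 5.
3 is placed in column 3; hence (4,3) = 5.
Cage c needs two cells with sum 8, so (4,4) = 3.
The full grid is 5 4 2 1 3 / 2 3 4 5 1 / 3 5 1 4 2 / 1 2 5 3 4 / 4 1 3 2 5.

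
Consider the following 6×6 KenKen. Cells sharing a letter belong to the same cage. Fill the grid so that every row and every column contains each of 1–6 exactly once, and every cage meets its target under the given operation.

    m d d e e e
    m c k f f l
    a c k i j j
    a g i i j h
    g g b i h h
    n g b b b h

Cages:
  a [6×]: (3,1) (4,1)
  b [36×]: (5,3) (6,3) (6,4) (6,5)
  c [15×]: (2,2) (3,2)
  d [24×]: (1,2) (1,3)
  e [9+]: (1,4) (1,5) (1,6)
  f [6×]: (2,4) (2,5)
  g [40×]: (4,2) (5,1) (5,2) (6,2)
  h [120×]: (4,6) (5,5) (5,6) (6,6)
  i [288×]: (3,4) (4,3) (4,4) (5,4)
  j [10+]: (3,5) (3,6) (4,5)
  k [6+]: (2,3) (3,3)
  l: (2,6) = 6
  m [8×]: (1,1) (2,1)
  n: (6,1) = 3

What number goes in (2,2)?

L is a freebie, leaving (2,6) = 6.
Cage n is given, so (6,1) = 3.
The 4 cells of cage b must have product 36; hence (5,3) = 3.
Row 2 needs a 1, and only (2,3) is open for it.
Cage k needs two cells with sum 6, leaving (3,3) = 5.
Cage c's pair has product 15, leaving (2,2) = 5.
Row 3 already has 5; hence (3,2) = 3.
Cage g needs product 40, which forces (5,1) = 5.
The only place for 4 in row 2 is (2,1).
Column 1 now contains 4, which forces (1,1) = 2.
Row 6 needs a 5, and only (6,6) is open for it.
Row 4 needs a 5, and only (4,5) is open for it.
Cage e has sum 9; hence (1,4) = 5.
In row 3, 2 can only go at (3,4), so (3,4) = 2.
Column 4 already has 2, leaving (2,4) = 3.
Cage f's pair has product 6, so (2,5) = 2.
Cage i has product 288, leaving (4,3) = 6.
Cage i has product 288; hence (4,4) = 4.
The 4 cells of cage i must have product 288, leaving (5,4) = 6.
Row 5 now contains 6, so (5,5) = 4.
Column 3 already has 6, leaving (6,3) = 2.
6 is placed in column 4, so (6,4) = 1.
Row 6 already has 1; hence (6,5) = 6.
Cage d's pair has product 24, leaving (1,2) = 6.
Column 3 already has 6, leaving (1,3) = 4.
The two cells of cage a must have product 6, so (3,1) = 6.
4 is placed in column 5, which forces (3,5) = 1.
Cage j needs sum 10, leaving (3,6) = 4.
Row 4 now contains 6; hence (4,1) = 1.
Row 4 now contains 1; hence (4,2) = 2.
Cage h needs product 120; hence (4,6) = 3.
2 is placed in column 2; hence (5,2) = 1.
The 4 cells of cage h must have product 120, leaving (5,6) = 2.
Row 6 already has 1, leaving (6,2) = 4.
Column 5 now contains 1, so (1,5) = 3.
Column 6 now contains 3, which forces (1,6) = 1.
The full grid is 2 6 4 5 3 1 / 4 5 1 3 2 6 / 6 3 5 2 1 4 / 1 2 6 4 5 3 / 5 1 3 6 4 2 / 3 4 2 1 6 5.

5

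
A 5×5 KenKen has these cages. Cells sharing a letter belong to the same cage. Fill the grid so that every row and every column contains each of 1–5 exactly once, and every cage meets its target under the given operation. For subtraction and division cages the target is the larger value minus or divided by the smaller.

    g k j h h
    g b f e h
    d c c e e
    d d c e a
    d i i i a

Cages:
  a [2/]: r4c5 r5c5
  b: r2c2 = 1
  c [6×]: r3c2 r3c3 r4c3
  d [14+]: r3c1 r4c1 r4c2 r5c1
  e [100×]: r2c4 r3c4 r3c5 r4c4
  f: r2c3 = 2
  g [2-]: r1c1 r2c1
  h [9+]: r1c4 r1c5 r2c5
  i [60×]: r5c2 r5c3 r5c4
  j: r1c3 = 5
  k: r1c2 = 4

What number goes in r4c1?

Cage k is given; hence r1c2 = 4.
J is a freebie, so r1c3 = 5.
Cage b is given; hence r2c2 = 1.
Cage f is given, which forces r2c3 = 2.
Cage e needs product 100, which forces r3c5 = 5.
Cage h has sum 9, leaving r2c5 = 4.
The 3 cells of cage c must have product 6, so r3c2 = 2.
Row 2 now contains 4; hence r2c4 = 5.
Cage g's pair has difference 2, leaving r1c1 = 1.
Row 2 already has 5; hence r2c1 = 3.
3 is placed in column 1; hence r3c1 = 4.
Row 3 now contains 4; hence r3c4 = 1.
Column 4 now contains 1, which forces r4c4 = 4.
Cage i has product 60; hence r5c2 = 5.
Column 4 now contains 4, which forces r5c4 = 3.
Column 4 already has 3, leaving r1c4 = 2.
Cage h needs sum 9, leaving r1c5 = 3.
Row 3 now contains 1, which forces r3c3 = 3.
The 4 cells of cage d must have sum 14, so r4c1 = 5.
Column 2 now contains 5, which forces r4c2 = 3.
Cage c has product 6, so r4c3 = 1.
1 is placed in row 4, which forces r4c5 = 2.
Row 5 now contains 5; hence r5c1 = 2.
3 is placed in row 5, leaving r5c3 = 4.
Column 5 now contains 2, which forces r5c5 = 1.
Completed grid: 1 4 5 2 3 / 3 1 2 5 4 / 4 2 3 1 5 / 5 3 1 4 2 / 2 5 4 3 1.

5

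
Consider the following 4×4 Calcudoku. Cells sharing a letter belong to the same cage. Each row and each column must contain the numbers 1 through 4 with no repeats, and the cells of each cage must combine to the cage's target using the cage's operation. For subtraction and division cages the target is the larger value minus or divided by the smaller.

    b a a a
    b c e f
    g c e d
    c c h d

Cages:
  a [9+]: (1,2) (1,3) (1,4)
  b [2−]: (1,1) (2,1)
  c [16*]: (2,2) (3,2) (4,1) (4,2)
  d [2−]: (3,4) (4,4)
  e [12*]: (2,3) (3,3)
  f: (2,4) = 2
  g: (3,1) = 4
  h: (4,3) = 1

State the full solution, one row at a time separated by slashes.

1 3 2 4 / 3 1 4 2 / 4 2 3 1 / 2 4 1 3

Cage f is a single given cell, which forces (2,4) = 2.
Cage g is a single given cell, leaving (3,1) = 4.
Row 3 already has 4, which forces (3,3) = 3.
Row 3 now contains 3, leaving (3,4) = 1.
Cage c has product 16; hence (4,1) = 2.
Cage h is a single given cell, which forces (4,3) = 1.
Cage c has product 16, which forces (2,2) = 1.
3 is placed in column 3, leaving (2,3) = 4.
1 is placed in row 3; hence (3,2) = 2.
1 is placed in row 4, which forces (4,2) = 4.
The two cells of cage d must have difference 2, which forces (4,4) = 3.
Cage b's pair has difference 2, so (1,1) = 1.
Column 2 now contains 4; hence (1,2) = 3.
Column 3 already has 4, which forces (1,3) = 2.
Column 4 already has 3; hence (1,4) = 4.
Row 2 now contains 1; hence (2,1) = 3.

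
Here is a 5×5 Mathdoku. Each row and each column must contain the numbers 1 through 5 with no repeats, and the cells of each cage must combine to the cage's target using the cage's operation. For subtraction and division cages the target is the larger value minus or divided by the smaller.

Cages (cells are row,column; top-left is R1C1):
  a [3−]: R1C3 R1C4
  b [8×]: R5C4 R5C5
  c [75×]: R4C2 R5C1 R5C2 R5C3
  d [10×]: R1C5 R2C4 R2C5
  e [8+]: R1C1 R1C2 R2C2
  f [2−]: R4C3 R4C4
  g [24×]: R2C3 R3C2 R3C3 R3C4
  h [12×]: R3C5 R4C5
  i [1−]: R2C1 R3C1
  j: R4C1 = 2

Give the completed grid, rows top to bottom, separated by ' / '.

Cage j is given, so R4C1 = 2.
The 4 cells of cage c must have product 75, so R4C2 = 5.
Row 3 needs a 5, and only R3C1 is open for it.
Cage i's pair has difference 1, leaving R2C1 = 4.
Cage c has product 75; hence R5C3 = 5.
In row 1, 3 can only go at R1C1, so R1C1 = 3.
3 is placed in column 1; hence R5C1 = 1.
Cage c has product 75; hence R5C2 = 3.
Cage e needs sum 8; hence R1C2 = 4.
Column 2 now contains 3, leaving R2C2 = 1.
1 is placed in column 2, leaving R3C2 = 2.
Cage a needs two cells with difference 3; hence R1C3 = 2.
Cage a needs two cells with difference 3, so R1C4 = 5.
Cage d has product 10, leaving R1C5 = 1.
Cage g has product 24, leaving R2C3 = 3.
5 is placed in column 4, which forces R2C4 = 2.
Row 2 already has 2, so R2C5 = 5.
Column 3 now contains 3, leaving R4C3 = 1.
Row 4 now contains 1, leaving R4C4 = 3.
Row 4 already has 3, so R4C5 = 4.
Column 4 already has 2, leaving R5C4 = 4.
4 is placed in column 5, leaving R5C5 = 2.
1 is placed in column 3, so R3C3 = 4.
4 is placed in column 4, so R3C4 = 1.
4 is placed in column 5, which forces R3C5 = 3.

3 4 2 5 1 / 4 1 3 2 5 / 5 2 4 1 3 / 2 5 1 3 4 / 1 3 5 4 2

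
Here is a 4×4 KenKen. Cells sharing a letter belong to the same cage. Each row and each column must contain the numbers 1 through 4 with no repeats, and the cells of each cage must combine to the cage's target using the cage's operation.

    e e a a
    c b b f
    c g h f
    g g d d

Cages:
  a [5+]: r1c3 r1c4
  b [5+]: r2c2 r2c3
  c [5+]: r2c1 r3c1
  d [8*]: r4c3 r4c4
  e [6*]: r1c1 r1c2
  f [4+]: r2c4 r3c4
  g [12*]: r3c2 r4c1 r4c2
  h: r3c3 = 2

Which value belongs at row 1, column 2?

H is a freebie; hence r3c3 = 2.
Column 3 already has 2, which forces r4c3 = 4.
Row 4 now contains 4; hence r4c4 = 2.
Cage a's pair has sum 5, leaving r1c3 = 1.
Cage a needs two cells with sum 5, leaving r1c4 = 4.
Column 3 now contains 1; hence r2c3 = 3.
Row 2 now contains 3, which forces r2c4 = 1.
The 3 cells of cage g must have product 12, so r3c2 = 4.
Column 4 now contains 1, which forces r3c4 = 3.
Cage c's pair has sum 5, so r2c1 = 4.
Column 2 already has 4, so r2c2 = 2.
Row 3 now contains 3, which forces r3c1 = 1.
Column 1 already has 1, so r4c1 = 3.
Row 4 now contains 3, leaving r4c2 = 1.
3 is placed in column 1, so r1c1 = 2.
2 is placed in column 2, which forces r1c2 = 3.
Filled in: 2 3 1 4 / 4 2 3 1 / 1 4 2 3 / 3 1 4 2.

3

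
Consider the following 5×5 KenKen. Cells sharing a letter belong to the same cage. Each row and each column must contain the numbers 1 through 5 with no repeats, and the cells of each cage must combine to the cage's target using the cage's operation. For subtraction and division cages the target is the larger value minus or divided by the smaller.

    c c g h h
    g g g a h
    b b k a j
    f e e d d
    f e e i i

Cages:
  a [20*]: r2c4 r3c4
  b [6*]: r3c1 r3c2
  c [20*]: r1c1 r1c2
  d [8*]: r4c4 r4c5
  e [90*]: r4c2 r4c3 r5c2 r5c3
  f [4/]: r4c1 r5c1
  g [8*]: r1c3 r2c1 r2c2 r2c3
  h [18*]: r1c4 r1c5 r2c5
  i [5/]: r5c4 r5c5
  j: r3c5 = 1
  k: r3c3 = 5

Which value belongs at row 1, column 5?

2

Cage g needs product 8; hence r1c3 = 1.
Cage h needs product 18, which forces r1c4 = 3.
Cage h has product 18, which forces r1c5 = 2.
Cage h has product 18, leaving r2c5 = 3.
Cage k is given, which forces r3c3 = 5.
5 is placed in row 3, which forces r3c4 = 4.
Cage j is a single given cell, leaving r3c5 = 1.
4 is placed in column 4, leaving r4c4 = 2.
Column 5 now contains 2, leaving r4c5 = 4.
1 is placed in column 5, so r5c5 = 5.
4 is placed in column 4, leaving r2c4 = 5.
4 is placed in row 4, so r4c1 = 1.
Cage e has product 90, which forces r4c2 = 5.
2 is placed in row 4, leaving r4c3 = 3.
Cage f's pair has quotient 4; hence r5c1 = 4.
Cage e needs product 90, which forces r5c2 = 3.
Cage e has product 90, which forces r5c3 = 2.
Row 5 already has 5; hence r5c4 = 1.
Column 1 now contains 4; hence r1c1 = 5.
Column 2 now contains 5; hence r1c2 = 4.
Column 1 now contains 4, leaving r2c1 = 2.
The 4 cells of cage g must have product 8, leaving r2c2 = 1.
Column 3 now contains 2, so r2c3 = 4.
Cage b's pair has product 6, leaving r3c1 = 3.
Column 2 now contains 3, which forces r3c2 = 2.
Filled in: 5 4 1 3 2 / 2 1 4 5 3 / 3 2 5 4 1 / 1 5 3 2 4 / 4 3 2 1 5.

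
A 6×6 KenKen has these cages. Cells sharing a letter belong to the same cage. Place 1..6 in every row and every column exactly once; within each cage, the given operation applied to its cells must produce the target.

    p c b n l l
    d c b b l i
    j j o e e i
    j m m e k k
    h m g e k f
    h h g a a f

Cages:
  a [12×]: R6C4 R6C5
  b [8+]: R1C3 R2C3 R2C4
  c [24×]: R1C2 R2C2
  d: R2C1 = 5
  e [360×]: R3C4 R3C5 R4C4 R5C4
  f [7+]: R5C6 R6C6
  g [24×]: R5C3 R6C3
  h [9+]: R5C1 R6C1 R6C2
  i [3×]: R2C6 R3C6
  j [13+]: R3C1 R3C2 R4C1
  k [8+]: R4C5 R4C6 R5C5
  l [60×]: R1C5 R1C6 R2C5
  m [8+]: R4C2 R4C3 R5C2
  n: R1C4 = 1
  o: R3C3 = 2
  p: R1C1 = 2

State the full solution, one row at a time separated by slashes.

2 4 3 1 5 6 / 5 6 1 4 2 3 / 4 3 2 5 6 1 / 6 1 5 2 3 4 / 3 2 4 6 1 5 / 1 5 6 3 4 2

Cage p is given; hence R1C1 = 2.
N is a freebie; hence R1C4 = 1.
Cage d is given; hence R2C1 = 5.
Cage o is given; hence R3C3 = 2.
Cage b needs sum 8, which forces R2C3 = 1.
Row 2 now contains 1, so R2C6 = 3.
Column 6 now contains 3; hence R3C6 = 1.
The only place for 4 in row 1 is R1C2.
Column 2 now contains 4; hence R2C2 = 6.
Column 2 now contains 6, leaving R3C2 = 3.
Cage m has sum 8, so R4C3 = 5.
Column 3 now contains 5, leaving R1C3 = 3.
Cage b has sum 8, leaving R2C4 = 4.
Row 2 now contains 4, leaving R2C5 = 2.
The only place for 5 in row 3 is R3C4.
The only place for 1 in row 6 is R6C1.
In row 5, 4 can only go at R5C3, so R5C3 = 4.
Column 3 already has 4; hence R6C3 = 6.
Row 6 now contains 6, leaving R6C5 = 4.
4 is placed in column 5, so R3C5 = 6.
Cage a's pair has product 12, so R6C4 = 3.
Column 5 already has 6, leaving R1C5 = 5.
Cage l has product 60, so R1C6 = 6.
Row 3 already has 6; hence R3C1 = 4.
The 3 cells of cage j must have sum 13; hence R4C1 = 6.
Row 4 already has 6, so R4C4 = 2.
Row 4 now contains 2; hence R4C6 = 4.
Column 1 already has 6; hence R5C1 = 3.
2 is placed in column 4, so R5C4 = 6.
Row 5 already has 3, leaving R5C5 = 1.
Row 4 now contains 2, leaving R4C2 = 1.
Column 5 now contains 1; hence R4C5 = 3.
Row 5 already has 1, leaving R5C2 = 2.
Row 5 already has 2; hence R5C6 = 5.
Cage h has sum 9; hence R6C2 = 5.
Column 6 now contains 5, which forces R6C6 = 2.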